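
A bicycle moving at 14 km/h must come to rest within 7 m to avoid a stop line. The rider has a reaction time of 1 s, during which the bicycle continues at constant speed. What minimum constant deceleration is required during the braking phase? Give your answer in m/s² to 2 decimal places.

14 km/h ÷ 3.6 = 3.8889 m/s.
Distance covered during reaction = 3.8889 × 1 = 3.889 m.
Distance available for braking: 7 − 3.889 = 3.111 m.
v² = 2a·d ⇒ a = v²/(2d) = 3.8889² / (2 × 3.111) = 15.124 / 6.222 = 2.4307 m/s².

Required deceleration ≈ 2.43 m/s²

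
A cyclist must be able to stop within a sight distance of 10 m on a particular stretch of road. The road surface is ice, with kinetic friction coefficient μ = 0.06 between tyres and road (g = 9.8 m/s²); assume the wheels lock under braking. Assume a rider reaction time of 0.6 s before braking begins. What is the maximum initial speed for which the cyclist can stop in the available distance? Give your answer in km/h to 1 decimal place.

Maximum speed ≈ 11.1 km/h

a = μg = 0.06 × 9.8 = 0.588 m/s².
Stopping distance: v·t_r + v²/(2a) = 10 with t_r = 0.6 s and a = 0.588 m/s².
So v² + 0.706 v − 11.76 = 0.
Positive root: v = −a·t_r + √((a·t_r)² + 2a·d) = −0.353 + √(0.125 + 11.76) = 3.0945 m/s.
3.0945 m/s × 3.6 = 11.140 km/h.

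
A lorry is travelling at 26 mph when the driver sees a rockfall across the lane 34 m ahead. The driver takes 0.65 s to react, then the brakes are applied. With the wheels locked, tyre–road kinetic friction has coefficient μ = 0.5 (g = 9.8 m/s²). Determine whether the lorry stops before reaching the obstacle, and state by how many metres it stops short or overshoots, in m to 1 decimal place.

26 mph × 0.44704 = 11.6230 m/s.
a = μg = 0.5 × 9.8 = 4.900 m/s².
Reaction distance = 11.6230 × 0.65 = 7.555 m.
Braking distance = v²/(2a) = 135.094 / 9.800 = 13.785 m.
Total stopping distance = 7.555 + 13.785 = 21.340 m, vs 34 m available — it stops with 34 − 21.340 = 12.660 m to spare.

Yes — it stops 12.7 m short of the obstacle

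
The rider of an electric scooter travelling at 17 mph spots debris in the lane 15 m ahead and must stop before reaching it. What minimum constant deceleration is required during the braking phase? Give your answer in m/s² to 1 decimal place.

Required deceleration ≈ 1.9 m/s²

17 mph × 0.44704 = 7.5997 m/s.
v² = 2a·d ⇒ a = v²/(2d) = 7.5997² / (2 × 15.000) = 57.755 / 30.000 = 1.9252 m/s².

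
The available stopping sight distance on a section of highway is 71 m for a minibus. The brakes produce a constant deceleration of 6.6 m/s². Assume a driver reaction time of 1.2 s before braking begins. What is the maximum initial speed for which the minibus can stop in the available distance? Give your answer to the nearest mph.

Maximum speed ≈ 53 mph

Stopping distance: v·t_r + v²/(2a) = 71 with t_r = 1.2 s and a = 6.600 m/s².
So v² + 15.840 v − 937.20 = 0.
Positive root: v = −a·t_r + √((a·t_r)² + 2a·d) = −7.920 + √(62.726 + 937.20) = 23.7016 m/s.
23.7016 m/s ÷ 0.44704 = 53.019 mph.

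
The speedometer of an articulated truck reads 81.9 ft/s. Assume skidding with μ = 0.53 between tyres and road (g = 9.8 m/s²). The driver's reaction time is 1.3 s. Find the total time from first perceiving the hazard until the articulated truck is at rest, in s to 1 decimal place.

Total time ≈ 6.1 s

81.9 ft/s × 0.3048 = 24.9631 m/s.
a = μg = 0.53 × 9.8 = 5.194 m/s².
Braking time = v/a = 24.9631 / 5.194 = 4.806 s.
Total = 1.3 + 4.806 = 6.106 s.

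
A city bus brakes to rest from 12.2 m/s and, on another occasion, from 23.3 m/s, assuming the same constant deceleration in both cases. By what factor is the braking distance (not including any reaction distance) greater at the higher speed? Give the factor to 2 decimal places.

Factor ≈ 3.65

Braking distance d = v²/(2a), so with a fixed, d ∝ v².
Factor = (23.3/12.2)² = 1.9098² = 3.6473.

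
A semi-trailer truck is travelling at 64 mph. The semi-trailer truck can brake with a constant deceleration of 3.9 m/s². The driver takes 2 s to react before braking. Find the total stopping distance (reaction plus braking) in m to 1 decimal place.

64 mph × 0.44704 = 28.6106 m/s.
Reaction distance = v·t_r = 28.6106 × 2 = 57.221 m.
Braking distance = v²/(2a) = 28.6106² / (2 × 3.900) = 818.566 / 7.800 = 104.944 m.
Total = 57.221 + 104.944 = 162.165 m.

Total stopping distance ≈ 162.2 m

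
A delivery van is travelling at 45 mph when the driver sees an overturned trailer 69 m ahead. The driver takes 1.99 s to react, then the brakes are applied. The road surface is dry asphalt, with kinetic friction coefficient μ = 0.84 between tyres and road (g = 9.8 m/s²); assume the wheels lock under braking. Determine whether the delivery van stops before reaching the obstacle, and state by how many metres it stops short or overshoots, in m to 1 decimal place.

45 mph × 0.44704 = 20.1168 m/s.
a = μg = 0.84 × 9.8 = 8.232 m/s².
Reaction distance = 20.1168 × 1.99 = 40.032 m.
Braking distance = v²/(2a) = 404.686 / 16.464 = 24.580 m.
Total stopping distance = 40.032 + 24.580 = 64.612 m, vs 69 m available — it stops with 69 − 64.612 = 4.388 m to spare.

Yes — it stops 4.4 m short of the obstacle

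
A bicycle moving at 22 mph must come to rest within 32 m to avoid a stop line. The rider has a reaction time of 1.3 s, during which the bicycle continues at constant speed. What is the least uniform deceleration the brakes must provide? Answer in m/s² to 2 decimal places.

22 mph × 0.44704 = 9.8349 m/s.
Distance covered during reaction = 9.8349 × 1.3 = 12.785 m.
Distance available for braking: 32 − 12.785 = 19.215 m.
v² = 2a·d ⇒ a = v²/(2d) = 9.8349² / (2 × 19.215) = 96.725 / 38.430 = 2.5169 m/s².

Required deceleration ≈ 2.52 m/s²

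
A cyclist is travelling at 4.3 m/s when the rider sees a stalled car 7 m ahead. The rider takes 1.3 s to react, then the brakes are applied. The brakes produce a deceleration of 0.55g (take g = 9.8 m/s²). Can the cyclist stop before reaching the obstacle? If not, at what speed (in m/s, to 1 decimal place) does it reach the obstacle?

a = 0.55 × 9.8 = 5.390 m/s².
Reaction distance = 4.3000 × 1.3 = 5.590 m.
Braking distance needed to stop: v²/(2a) = 18.490 / 10.780 = 1.715 m, so total needed = 5.590 + 1.715 = 7.305 m > 7 m — it cannot stop.
Distance remaining when braking begins: 7 − 5.590 = 1.410 m.
v² = v₀² − 2a·d = 18.490 − 2 × 5.390 × 1.410 = 3.290 m²/s².
v = √3.290 = 1.814 m/s.

No — it strikes the obstacle at 1.8 m/s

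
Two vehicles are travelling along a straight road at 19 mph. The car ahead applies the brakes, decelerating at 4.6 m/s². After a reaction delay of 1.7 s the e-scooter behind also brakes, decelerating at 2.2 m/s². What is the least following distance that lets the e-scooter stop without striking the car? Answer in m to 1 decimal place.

19 mph × 0.44704 = 8.4938 m/s.
Leader travels v²/(2a_L) = 72.145 / 9.200 = 7.842 m before stopping.
Follower covers v·t_r = 8.4938 × 1.7 = 14.439 m while reacting, then v²/(2a_F) = 72.145 / 4.400 = 16.397 m while braking, for a total of 14.439 + 16.397 = 30.836 m.
Since a_F ≤ a_L and the follower starts braking later, the follower is never slower than the leader, so the closest approach is when both have stopped.
Minimum gap = 30.836 − 7.842 = 22.994 m.

Minimum gap ≈ 23.0 m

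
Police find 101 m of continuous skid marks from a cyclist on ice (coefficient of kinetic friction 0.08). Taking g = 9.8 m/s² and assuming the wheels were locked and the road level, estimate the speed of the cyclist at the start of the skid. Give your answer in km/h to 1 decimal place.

Initial speed ≈ 45.3 km/h

Deceleration a = μg = 0.08 × 9.8 = 0.784 m/s².
v = √(2a·d) = √(2 × 0.784 × 101) = √158.368 = 12.5844 m/s.
= 12.5844 × 3.6 = 45.304 km/h.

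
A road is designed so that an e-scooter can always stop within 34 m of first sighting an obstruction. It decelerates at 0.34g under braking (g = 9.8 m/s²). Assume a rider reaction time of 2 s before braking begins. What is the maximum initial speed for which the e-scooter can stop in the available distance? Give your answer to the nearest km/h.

a = 0.34 × 9.8 = 3.332 m/s².
Stopping distance: v·t_r + v²/(2a) = 34 with t_r = 2 s and a = 3.332 m/s².
So v² + 13.328 v − 226.58 = 0.
Positive root: v = −a·t_r + √((a·t_r)² + 2a·d) = −6.664 + √(44.409 + 226.58) = 9.7977 m/s.
9.7977 m/s × 3.6 = 35.272 km/h.

Maximum speed ≈ 35 km/h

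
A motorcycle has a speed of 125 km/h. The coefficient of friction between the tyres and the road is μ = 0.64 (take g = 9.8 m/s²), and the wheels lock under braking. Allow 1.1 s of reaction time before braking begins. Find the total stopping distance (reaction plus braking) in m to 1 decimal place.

125 km/h ÷ 3.6 = 34.7222 m/s.
a = μg = 0.64 × 9.8 = 6.272 m/s².
Reaction distance = v·t_r = 34.7222 × 1.1 = 38.194 m.
Braking distance = v²/(2a) = 34.7222² / (2 × 6.272) = 1205.631 / 12.544 = 96.112 m.
Total = 38.194 + 96.112 = 134.306 m.

Total stopping distance ≈ 134.3 m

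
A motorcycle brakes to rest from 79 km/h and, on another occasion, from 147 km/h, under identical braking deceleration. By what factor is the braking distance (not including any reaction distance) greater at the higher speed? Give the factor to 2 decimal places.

Factor ≈ 3.46

Braking distance d = v²/(2a), so with a fixed, d ∝ v².
Factor = (147/79)² = 1.8608² = 3.4626.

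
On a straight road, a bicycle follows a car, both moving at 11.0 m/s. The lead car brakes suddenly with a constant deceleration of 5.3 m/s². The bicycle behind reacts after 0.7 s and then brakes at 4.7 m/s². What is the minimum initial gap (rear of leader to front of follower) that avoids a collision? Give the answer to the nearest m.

Minimum gap ≈ 9 m

Leader travels v²/(2a_L) = 121.000 / 10.600 = 11.415 m before stopping.
Follower covers v·t_r = 11.0000 × 0.7 = 7.700 m while reacting, then v²/(2a_F) = 121.000 / 9.400 = 12.872 m while braking, for a total of 7.700 + 12.872 = 20.572 m.
Since a_F ≤ a_L and the follower starts braking later, the follower is never slower than the leader, so the closest approach is when both have stopped.
Minimum gap = 20.572 − 11.415 = 9.157 m.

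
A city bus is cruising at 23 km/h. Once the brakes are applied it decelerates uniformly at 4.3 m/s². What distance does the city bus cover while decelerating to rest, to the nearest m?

Braking distance ≈ 5 m

23 km/h ÷ 3.6 = 6.3889 m/s.
Braking distance = v²/(2a) = 6.3889² / (2 × 4.300) = 40.818 / 8.600 = 4.746 m.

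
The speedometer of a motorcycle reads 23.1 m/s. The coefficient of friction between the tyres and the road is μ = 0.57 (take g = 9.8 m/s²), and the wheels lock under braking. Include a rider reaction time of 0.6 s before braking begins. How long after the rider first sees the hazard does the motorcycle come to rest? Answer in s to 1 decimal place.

a = μg = 0.57 × 9.8 = 5.586 m/s².
Braking time = v/a = 23.1000 / 5.586 = 4.135 s.
Total = 0.6 + 4.135 = 4.735 s.

Total time ≈ 4.7 s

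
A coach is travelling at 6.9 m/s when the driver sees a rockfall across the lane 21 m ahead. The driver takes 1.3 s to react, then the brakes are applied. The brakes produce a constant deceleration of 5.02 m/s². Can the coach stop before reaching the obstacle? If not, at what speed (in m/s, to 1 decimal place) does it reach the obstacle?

Yes — it stops about 7.3 m short of the obstacle, so it never reaches it

Reaction distance = 6.9000 × 1.3 = 8.970 m.
Braking distance = v²/(2a) = 47.610 / 10.040 = 4.742 m.
Total stopping distance = 8.970 + 4.742 = 13.712 m, vs 21 m available — it stops with 21 − 13.712 = 7.288 m to spare.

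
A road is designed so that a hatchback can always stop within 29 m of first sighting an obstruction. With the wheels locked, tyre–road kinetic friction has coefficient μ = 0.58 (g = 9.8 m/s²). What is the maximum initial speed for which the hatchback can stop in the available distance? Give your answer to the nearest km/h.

Maximum speed ≈ 65 km/h

a = μg = 0.58 × 9.8 = 5.684 m/s².
v²/(2a) = d ⇒ v = √(2 × 5.684 × 29) = √329.67 = 18.1568 m/s.
18.1568 m/s × 3.6 = 65.364 km/h.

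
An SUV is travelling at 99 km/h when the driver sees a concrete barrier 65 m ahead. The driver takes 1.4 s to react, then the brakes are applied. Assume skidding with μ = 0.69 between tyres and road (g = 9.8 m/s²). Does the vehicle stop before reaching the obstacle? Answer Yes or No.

99 km/h ÷ 3.6 = 27.5000 m/s.
a = μg = 0.69 × 9.8 = 6.762 m/s².
Reaction distance = 27.5000 × 1.4 = 38.500 m.
Braking distance = v²/(2a) = 756.250 / 13.524 = 55.919 m.
Total stopping distance = 38.500 + 55.919 = 94.419 m, vs 65 m available — it cannot stop in time and overshoots by 94.419 − 65 = 29.419 m.

No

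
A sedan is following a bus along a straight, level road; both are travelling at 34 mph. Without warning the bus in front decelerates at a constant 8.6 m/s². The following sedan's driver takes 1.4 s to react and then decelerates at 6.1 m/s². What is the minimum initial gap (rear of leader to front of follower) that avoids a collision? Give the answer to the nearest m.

34 mph × 0.44704 = 15.1994 m/s.
Leader travels v²/(2a_L) = 231.022 / 17.200 = 13.432 m before stopping.
Follower covers v·t_r = 15.1994 × 1.4 = 21.279 m while reacting, then v²/(2a_F) = 231.022 / 12.200 = 18.936 m while braking, for a total of 21.279 + 18.936 = 40.215 m.
Since a_F ≤ a_L and the follower starts braking later, the follower is never slower than the leader, so the closest approach is when both have stopped.
Minimum gap = 40.215 − 13.432 = 26.783 m.

Minimum gap ≈ 27 m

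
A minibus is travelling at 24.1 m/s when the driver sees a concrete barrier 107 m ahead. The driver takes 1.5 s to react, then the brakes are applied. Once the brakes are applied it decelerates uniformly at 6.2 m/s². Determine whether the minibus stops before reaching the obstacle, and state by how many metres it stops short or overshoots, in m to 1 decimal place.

Reaction distance = 24.1000 × 1.5 = 36.150 m.
Braking distance = v²/(2a) = 580.810 / 12.400 = 46.840 m.
Total stopping distance = 36.150 + 46.840 = 82.990 m, vs 107 m available — it stops with 107 − 82.990 = 24.010 m to spare.

Yes — it stops 24.0 m short of the obstacle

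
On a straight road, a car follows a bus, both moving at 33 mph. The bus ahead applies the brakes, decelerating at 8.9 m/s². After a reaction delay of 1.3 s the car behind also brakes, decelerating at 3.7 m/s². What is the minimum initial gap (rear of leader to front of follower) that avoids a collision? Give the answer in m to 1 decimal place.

Minimum gap ≈ 36.4 m

33 mph × 0.44704 = 14.7523 m/s.
Leader travels v²/(2a_L) = 217.630 / 17.800 = 12.226 m before stopping.
Follower covers v·t_r = 14.7523 × 1.3 = 19.178 m while reacting, then v²/(2a_F) = 217.630 / 7.400 = 29.409 m while braking, for a total of 19.178 + 29.409 = 48.587 m.
Since a_F ≤ a_L and the follower starts braking later, the follower is never slower than the leader, so the closest approach is when both have stopped.
Minimum gap = 48.587 − 12.226 = 36.361 m.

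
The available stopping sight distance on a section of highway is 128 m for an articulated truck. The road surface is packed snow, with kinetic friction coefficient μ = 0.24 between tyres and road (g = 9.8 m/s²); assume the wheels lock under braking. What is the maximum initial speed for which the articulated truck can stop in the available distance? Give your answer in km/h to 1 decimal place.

a = μg = 0.24 × 9.8 = 2.352 m/s².
v²/(2a) = d ⇒ v = √(2 × 2.352 × 128) = √602.11 = 24.5379 m/s.
24.5379 m/s × 3.6 = 88.336 km/h.

Maximum speed ≈ 88.3 km/h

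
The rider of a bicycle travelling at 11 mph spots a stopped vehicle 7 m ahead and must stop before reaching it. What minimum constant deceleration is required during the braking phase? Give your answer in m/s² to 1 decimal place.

Required deceleration ≈ 1.7 m/s²

11 mph × 0.44704 = 4.9174 m/s.
v² = 2a·d ⇒ a = v²/(2d) = 4.9174² / (2 × 7.000) = 24.181 / 14.000 = 1.7272 m/s².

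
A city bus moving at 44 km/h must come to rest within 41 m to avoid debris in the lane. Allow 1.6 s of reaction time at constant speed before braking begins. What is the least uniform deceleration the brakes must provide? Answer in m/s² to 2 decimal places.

44 km/h ÷ 3.6 = 12.2222 m/s.
Distance covered during reaction = 12.2222 × 1.6 = 19.556 m.
Distance available for braking: 41 − 19.556 = 21.444 m.
v² = 2a·d ⇒ a = v²/(2d) = 12.2222² / (2 × 21.444) = 149.382 / 42.888 = 3.4831 m/s².

Required deceleration ≈ 3.48 m/s²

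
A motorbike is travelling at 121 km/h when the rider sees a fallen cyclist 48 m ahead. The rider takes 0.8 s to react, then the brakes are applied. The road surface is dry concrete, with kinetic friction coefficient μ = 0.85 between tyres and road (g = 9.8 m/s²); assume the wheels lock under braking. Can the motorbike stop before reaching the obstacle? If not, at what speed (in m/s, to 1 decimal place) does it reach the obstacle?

No — it strikes the obstacle at 27.9 m/s

121 km/h ÷ 3.6 = 33.6111 m/s.
a = μg = 0.85 × 9.8 = 8.330 m/s².
Reaction distance = 33.6111 × 0.8 = 26.889 m.
Braking distance needed to stop: v²/(2a) = 1129.706 / 16.660 = 67.809 m, so total needed = 26.889 + 67.809 = 94.698 m > 48 m — it cannot stop.
Distance remaining when braking begins: 48 − 26.889 = 21.111 m.
v² = v₀² − 2a·d = 1129.706 − 2 × 8.330 × 21.111 = 777.997 m²/s².
v = √777.997 = 27.893 m/s.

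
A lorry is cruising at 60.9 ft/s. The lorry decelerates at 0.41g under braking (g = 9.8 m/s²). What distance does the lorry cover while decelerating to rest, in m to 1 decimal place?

Braking distance ≈ 42.9 m

60.9 ft/s × 0.3048 = 18.5623 m/s.
a = 0.41 × 9.8 = 4.018 m/s².
Braking distance = v²/(2a) = 18.5623² / (2 × 4.018) = 344.559 / 8.036 = 42.877 m.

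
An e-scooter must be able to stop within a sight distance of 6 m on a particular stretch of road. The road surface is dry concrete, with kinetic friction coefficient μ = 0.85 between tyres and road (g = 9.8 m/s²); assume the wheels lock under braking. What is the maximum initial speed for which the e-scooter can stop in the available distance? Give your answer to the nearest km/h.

a = μg = 0.85 × 9.8 = 8.330 m/s².
v²/(2a) = d ⇒ v = √(2 × 8.330 × 6) = √99.96 = 9.9980 m/s.
9.9980 m/s × 3.6 = 35.993 km/h.

Maximum speed ≈ 36 km/h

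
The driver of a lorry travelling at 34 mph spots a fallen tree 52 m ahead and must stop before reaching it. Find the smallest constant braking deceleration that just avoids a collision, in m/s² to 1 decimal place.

Required deceleration ≈ 2.2 m/s²

34 mph × 0.44704 = 15.1994 m/s.
v² = 2a·d ⇒ a = v²/(2d) = 15.1994² / (2 × 52.000) = 231.022 / 104.000 = 2.2214 m/s².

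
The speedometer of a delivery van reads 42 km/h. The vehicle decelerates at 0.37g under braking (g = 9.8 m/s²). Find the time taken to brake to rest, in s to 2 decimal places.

Braking time ≈ 3.22 s

42 km/h ÷ 3.6 = 11.6667 m/s.
a = 0.37 × 9.8 = 3.626 m/s².
Braking time = v/a = 11.6667 / 3.626 = 3.218 s.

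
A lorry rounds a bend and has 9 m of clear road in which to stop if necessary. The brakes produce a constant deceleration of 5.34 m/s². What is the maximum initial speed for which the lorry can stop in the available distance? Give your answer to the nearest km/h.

Maximum speed ≈ 35 km/h

v²/(2a) = d ⇒ v = √(2 × 5.340 × 9) = √96.12 = 9.8041 m/s.
9.8041 m/s × 3.6 = 35.295 km/h.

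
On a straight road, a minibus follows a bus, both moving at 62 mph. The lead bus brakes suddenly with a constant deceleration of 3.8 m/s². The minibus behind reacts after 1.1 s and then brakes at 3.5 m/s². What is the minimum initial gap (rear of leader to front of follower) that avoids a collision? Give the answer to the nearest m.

62 mph × 0.44704 = 27.7165 m/s.
Leader travels v²/(2a_L) = 768.204 / 7.600 = 101.079 m before stopping.
Follower covers v·t_r = 27.7165 × 1.1 = 30.488 m while reacting, then v²/(2a_F) = 768.204 / 7.000 = 109.743 m while braking, for a total of 30.488 + 109.743 = 140.231 m.
Since a_F ≤ a_L and the follower starts braking later, the follower is never slower than the leader, so the closest approach is when both have stopped.
Minimum gap = 140.231 − 101.079 = 39.152 m.

Minimum gap ≈ 39 m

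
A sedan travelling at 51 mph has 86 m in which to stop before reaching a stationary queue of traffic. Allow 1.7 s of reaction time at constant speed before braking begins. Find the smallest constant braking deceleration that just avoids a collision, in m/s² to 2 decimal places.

51 mph × 0.44704 = 22.7990 m/s.
Distance covered during reaction = 22.7990 × 1.7 = 38.758 m.
Distance available for braking: 86 − 38.758 = 47.242 m.
v² = 2a·d ⇒ a = v²/(2d) = 22.7990² / (2 × 47.242) = 519.794 / 94.484 = 5.5014 m/s².

Required deceleration ≈ 5.50 m/s²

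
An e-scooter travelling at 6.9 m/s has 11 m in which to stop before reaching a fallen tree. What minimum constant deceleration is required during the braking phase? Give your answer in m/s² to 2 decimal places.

v² = 2a·d ⇒ a = v²/(2d) = 6.9000² / (2 × 11.000) = 47.610 / 22.000 = 2.1641 m/s².

Required deceleration ≈ 2.16 m/s²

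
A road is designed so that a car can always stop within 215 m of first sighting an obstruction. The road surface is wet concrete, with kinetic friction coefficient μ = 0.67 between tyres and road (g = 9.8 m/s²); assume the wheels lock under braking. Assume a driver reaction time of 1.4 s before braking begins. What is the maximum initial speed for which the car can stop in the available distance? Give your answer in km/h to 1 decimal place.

Maximum speed ≈ 161.0 km/h

a = μg = 0.67 × 9.8 = 6.566 m/s².
Stopping distance: v·t_r + v²/(2a) = 215 with t_r = 1.4 s and a = 6.566 m/s².
So v² + 18.385 v − 2823.38 = 0.
Positive root: v = −a·t_r + √((a·t_r)² + 2a·d) = −9.192 + √(84.493 + 2823.38) = 44.7327 m/s.
44.7327 m/s × 3.6 = 161.038 km/h.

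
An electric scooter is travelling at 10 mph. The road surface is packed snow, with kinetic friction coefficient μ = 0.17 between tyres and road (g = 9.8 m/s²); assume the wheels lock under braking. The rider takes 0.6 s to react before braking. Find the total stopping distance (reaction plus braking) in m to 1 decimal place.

10 mph × 0.44704 = 4.4704 m/s.
a = μg = 0.17 × 9.8 = 1.666 m/s².
Reaction distance = v·t_r = 4.4704 × 0.6 = 2.682 m.
Braking distance = v²/(2a) = 4.4704² / (2 × 1.666) = 19.984 / 3.332 = 5.998 m.
Total = 2.682 + 5.998 = 8.680 m.

Total stopping distance ≈ 8.7 m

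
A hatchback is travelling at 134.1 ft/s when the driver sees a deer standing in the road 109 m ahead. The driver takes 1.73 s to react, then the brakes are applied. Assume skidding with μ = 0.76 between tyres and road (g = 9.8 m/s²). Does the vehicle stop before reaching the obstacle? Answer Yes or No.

No

134.1 ft/s × 0.3048 = 40.8737 m/s.
a = μg = 0.76 × 9.8 = 7.448 m/s².
Reaction distance = 40.8737 × 1.73 = 70.712 m.
Braking distance = v²/(2a) = 1670.659 / 14.896 = 112.155 m.
Total stopping distance = 70.712 + 112.155 = 182.867 m, vs 109 m available — it cannot stop in time and overshoots by 182.867 − 109 = 73.867 m.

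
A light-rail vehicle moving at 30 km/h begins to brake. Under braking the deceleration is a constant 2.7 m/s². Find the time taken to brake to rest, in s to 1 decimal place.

Braking time ≈ 3.1 s

30 km/h ÷ 3.6 = 8.3333 m/s.
Braking time = v/a = 8.3333 / 2.700 = 3.086 s.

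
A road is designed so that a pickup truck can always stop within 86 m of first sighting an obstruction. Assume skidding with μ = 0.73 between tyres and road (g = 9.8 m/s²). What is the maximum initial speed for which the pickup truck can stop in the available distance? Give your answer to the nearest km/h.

Maximum speed ≈ 126 km/h

a = μg = 0.73 × 9.8 = 7.154 m/s².
v²/(2a) = d ⇒ v = √(2 × 7.154 × 86) = √1230.49 = 35.0783 m/s.
35.0783 m/s × 3.6 = 126.282 km/h.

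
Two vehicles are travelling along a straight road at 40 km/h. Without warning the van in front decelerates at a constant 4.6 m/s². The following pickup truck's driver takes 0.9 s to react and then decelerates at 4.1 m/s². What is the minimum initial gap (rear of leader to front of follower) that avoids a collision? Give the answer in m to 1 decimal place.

40 km/h ÷ 3.6 = 11.1111 m/s.
Leader travels v²/(2a_L) = 123.457 / 9.200 = 13.419 m before stopping.
Follower covers v·t_r = 11.1111 × 0.9 = 10.000 m while reacting, then v²/(2a_F) = 123.457 / 8.200 = 15.056 m while braking, for a total of 10.000 + 15.056 = 25.056 m.
Since a_F ≤ a_L and the follower starts braking later, the follower is never slower than the leader, so the closest approach is when both have stopped.
Minimum gap = 25.056 − 13.419 = 11.637 m.

Minimum gap ≈ 11.6 m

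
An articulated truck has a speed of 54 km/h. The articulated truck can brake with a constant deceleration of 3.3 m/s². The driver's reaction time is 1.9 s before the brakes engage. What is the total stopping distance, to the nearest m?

54 km/h ÷ 3.6 = 15.0000 m/s.
Reaction distance = v·t_r = 15.0000 × 1.9 = 28.500 m.
Braking distance = v²/(2a) = 15.0000² / (2 × 3.300) = 225.000 / 6.600 = 34.091 m.
Total = 28.500 + 34.091 = 62.591 m.

Total stopping distance ≈ 63 m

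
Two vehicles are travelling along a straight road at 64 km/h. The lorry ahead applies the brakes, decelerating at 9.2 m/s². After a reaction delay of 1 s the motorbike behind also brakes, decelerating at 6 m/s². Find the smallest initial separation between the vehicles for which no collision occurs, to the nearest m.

64 km/h ÷ 3.6 = 17.7778 m/s.
Leader travels v²/(2a_L) = 316.050 / 18.400 = 17.177 m before stopping.
Follower covers v·t_r = 17.7778 × 1 = 17.778 m while reacting, then v²/(2a_F) = 316.050 / 12.000 = 26.338 m while braking, for a total of 17.778 + 26.338 = 44.116 m.
Since a_F ≤ a_L and the follower starts braking later, the follower is never slower than the leader, so the closest approach is when both have stopped.
Minimum gap = 44.116 − 17.177 = 26.939 m.

Minimum gap ≈ 27 m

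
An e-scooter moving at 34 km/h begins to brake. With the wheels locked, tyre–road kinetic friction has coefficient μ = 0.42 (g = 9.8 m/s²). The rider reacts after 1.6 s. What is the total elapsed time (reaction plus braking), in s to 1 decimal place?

Total time ≈ 3.9 s

34 km/h ÷ 3.6 = 9.4444 m/s.
a = μg = 0.42 × 9.8 = 4.116 m/s².
Braking time = v/a = 9.4444 / 4.116 = 2.295 s.
Total = 1.6 + 2.295 = 3.895 s.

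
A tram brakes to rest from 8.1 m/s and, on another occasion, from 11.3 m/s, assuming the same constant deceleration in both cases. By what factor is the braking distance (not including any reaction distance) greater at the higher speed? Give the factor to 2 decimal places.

Braking distance d = v²/(2a), so with a fixed, d ∝ v².
Factor = (11.3/8.1)² = 1.3951² = 1.9463.

Factor ≈ 1.95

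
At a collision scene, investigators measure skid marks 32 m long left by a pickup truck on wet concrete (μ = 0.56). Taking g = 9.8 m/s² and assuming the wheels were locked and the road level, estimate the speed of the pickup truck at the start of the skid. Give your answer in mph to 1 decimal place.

Initial speed ≈ 41.9 mph

Deceleration a = μg = 0.56 × 9.8 = 5.488 m/s².
v = √(2a·d) = √(2 × 5.488 × 32) = √351.232 = 18.7412 m/s.
= 18.7412 ÷ 0.44704 = 41.923 mph.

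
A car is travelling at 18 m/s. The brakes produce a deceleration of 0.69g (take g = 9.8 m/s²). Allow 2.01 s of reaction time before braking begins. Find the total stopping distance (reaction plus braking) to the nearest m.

Total stopping distance ≈ 60 m

a = 0.69 × 9.8 = 6.762 m/s².
Reaction distance = v·t_r = 18.0000 × 2.01 = 36.180 m.
Braking distance = v²/(2a) = 18.0000² / (2 × 6.762) = 324.000 / 13.524 = 23.957 m.
Total = 36.180 + 23.957 = 60.137 m.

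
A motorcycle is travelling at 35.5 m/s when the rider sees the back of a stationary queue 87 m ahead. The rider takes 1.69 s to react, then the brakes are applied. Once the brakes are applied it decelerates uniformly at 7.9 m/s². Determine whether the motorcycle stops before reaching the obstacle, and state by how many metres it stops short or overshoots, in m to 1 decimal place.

Reaction distance = 35.5000 × 1.69 = 59.995 m.
Braking distance = v²/(2a) = 1260.250 / 15.800 = 79.763 m.
Total stopping distance = 59.995 + 79.763 = 139.758 m, vs 87 m available — it cannot stop in time and overshoots by 139.758 − 87 = 52.758 m.

No — it overshoots by 52.8 m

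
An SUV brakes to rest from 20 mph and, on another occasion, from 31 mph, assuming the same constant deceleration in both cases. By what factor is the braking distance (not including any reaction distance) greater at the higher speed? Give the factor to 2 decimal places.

Factor ≈ 2.40

Braking distance d = v²/(2a), so with a fixed, d ∝ v².
Factor = (31/20)² = 1.5500² = 2.4025.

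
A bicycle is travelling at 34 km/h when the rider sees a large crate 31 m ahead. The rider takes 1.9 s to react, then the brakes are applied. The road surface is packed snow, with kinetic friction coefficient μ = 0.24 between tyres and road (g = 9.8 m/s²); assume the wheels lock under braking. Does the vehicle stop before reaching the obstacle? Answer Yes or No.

No

34 km/h ÷ 3.6 = 9.4444 m/s.
a = μg = 0.24 × 9.8 = 2.352 m/s².
Reaction distance = 9.4444 × 1.9 = 17.944 m.
Braking distance = v²/(2a) = 89.197 / 4.704 = 18.962 m.
Total stopping distance = 17.944 + 18.962 = 36.906 m, vs 31 m available — it cannot stop in time and overshoots by 36.906 − 31 = 5.906 m.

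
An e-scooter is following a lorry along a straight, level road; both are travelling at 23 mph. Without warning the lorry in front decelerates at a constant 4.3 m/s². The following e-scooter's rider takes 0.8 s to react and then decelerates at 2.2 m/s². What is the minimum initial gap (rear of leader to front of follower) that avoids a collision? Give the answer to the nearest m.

Minimum gap ≈ 20 m

23 mph × 0.44704 = 10.2819 m/s.
Leader travels v²/(2a_L) = 105.717 / 8.600 = 12.293 m before stopping.
Follower covers v·t_r = 10.2819 × 0.8 = 8.226 m while reacting, then v²/(2a_F) = 105.717 / 4.400 = 24.027 m while braking, for a total of 8.226 + 24.027 = 32.253 m.
Since a_F ≤ a_L and the follower starts braking later, the follower is never slower than the leader, so the closest approach is when both have stopped.
Minimum gap = 32.253 − 12.293 = 19.960 m.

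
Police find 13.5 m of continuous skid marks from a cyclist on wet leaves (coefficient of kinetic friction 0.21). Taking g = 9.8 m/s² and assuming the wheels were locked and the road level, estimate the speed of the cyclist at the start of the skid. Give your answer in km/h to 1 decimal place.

Deceleration a = μg = 0.21 × 9.8 = 2.058 m/s².
v = √(2a·d) = √(2 × 2.058 × 13.5) = √55.566 = 7.4543 m/s.
= 7.4543 × 3.6 = 26.835 km/h.

Initial speed ≈ 26.8 km/h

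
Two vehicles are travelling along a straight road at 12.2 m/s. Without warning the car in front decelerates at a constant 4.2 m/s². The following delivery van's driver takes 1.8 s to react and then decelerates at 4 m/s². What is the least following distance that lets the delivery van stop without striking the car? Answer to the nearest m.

Minimum gap ≈ 23 m

Leader travels v²/(2a_L) = 148.840 / 8.400 = 17.719 m before stopping.
Follower covers v·t_r = 12.2000 × 1.8 = 21.960 m while reacting, then v²/(2a_F) = 148.840 / 8.000 = 18.605 m while braking, for a total of 21.960 + 18.605 = 40.565 m.
Since a_F ≤ a_L and the follower starts braking later, the follower is never slower than the leader, so the closest approach is when both have stopped.
Minimum gap = 40.565 − 17.719 = 22.846 m.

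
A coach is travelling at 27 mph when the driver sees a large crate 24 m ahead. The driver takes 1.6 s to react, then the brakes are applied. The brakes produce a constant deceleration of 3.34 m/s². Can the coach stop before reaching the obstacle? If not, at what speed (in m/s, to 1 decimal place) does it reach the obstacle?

27 mph × 0.44704 = 12.0701 m/s.
Reaction distance = 12.0701 × 1.6 = 19.312 m.
Braking distance needed to stop: v²/(2a) = 145.687 / 6.680 = 21.809 m, so total needed = 19.312 + 21.809 = 41.121 m > 24 m — it cannot stop.
Distance remaining when braking begins: 24 − 19.312 = 4.688 m.
v² = v₀² − 2a·d = 145.687 − 2 × 3.340 × 4.688 = 114.371 m²/s².
v = √114.371 = 10.694 m/s.

No — it strikes the obstacle at 10.7 m/s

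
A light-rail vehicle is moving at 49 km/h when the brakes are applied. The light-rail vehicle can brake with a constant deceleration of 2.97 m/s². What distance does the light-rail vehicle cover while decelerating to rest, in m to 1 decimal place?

49 km/h ÷ 3.6 = 13.6111 m/s.
Braking distance = v²/(2a) = 13.6111² / (2 × 2.970) = 185.262 / 5.940 = 31.189 m.

Braking distance ≈ 31.2 m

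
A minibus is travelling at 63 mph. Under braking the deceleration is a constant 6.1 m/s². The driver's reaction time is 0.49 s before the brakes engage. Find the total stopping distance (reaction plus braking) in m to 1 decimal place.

63 mph × 0.44704 = 28.1635 m/s.
Reaction distance = v·t_r = 28.1635 × 0.49 = 13.800 m.
Braking distance = v²/(2a) = 28.1635² / (2 × 6.100) = 793.183 / 12.200 = 65.015 m.
Total = 13.800 + 65.015 = 78.815 m.

Total stopping distance ≈ 78.8 m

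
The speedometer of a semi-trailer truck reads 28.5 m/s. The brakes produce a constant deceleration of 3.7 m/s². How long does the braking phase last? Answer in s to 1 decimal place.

Braking time = v/a = 28.5000 / 3.700 = 7.703 s.

Braking time ≈ 7.7 s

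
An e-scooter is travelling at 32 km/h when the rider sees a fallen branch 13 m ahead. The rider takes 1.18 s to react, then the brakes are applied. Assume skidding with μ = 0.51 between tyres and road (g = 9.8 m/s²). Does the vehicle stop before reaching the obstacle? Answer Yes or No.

32 km/h ÷ 3.6 = 8.8889 m/s.
a = μg = 0.51 × 9.8 = 4.998 m/s².
Reaction distance = 8.8889 × 1.18 = 10.489 m.
Braking distance = v²/(2a) = 79.013 / 9.996 = 7.904 m.
Total stopping distance = 10.489 + 7.904 = 18.393 m, vs 13 m available — it cannot stop in time and overshoots by 18.393 − 13 = 5.393 m.

No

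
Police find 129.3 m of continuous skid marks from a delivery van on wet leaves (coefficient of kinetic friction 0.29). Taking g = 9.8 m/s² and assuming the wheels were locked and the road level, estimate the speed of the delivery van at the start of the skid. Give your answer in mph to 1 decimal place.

Initial speed ≈ 60.6 mph

Deceleration a = μg = 0.29 × 9.8 = 2.842 m/s².
v = √(2a·d) = √(2 × 2.842 × 129.3) = √734.941 = 27.1098 m/s.
= 27.1098 ÷ 0.44704 = 60.643 mph.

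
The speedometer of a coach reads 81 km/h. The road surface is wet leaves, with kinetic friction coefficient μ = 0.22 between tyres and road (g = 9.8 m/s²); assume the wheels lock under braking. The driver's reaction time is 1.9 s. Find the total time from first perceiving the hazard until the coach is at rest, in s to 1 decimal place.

Total time ≈ 12.3 s

81 km/h ÷ 3.6 = 22.5000 m/s.
a = μg = 0.22 × 9.8 = 2.156 m/s².
Braking time = v/a = 22.5000 / 2.156 = 10.436 s.
Total = 1.9 + 10.436 = 12.336 s.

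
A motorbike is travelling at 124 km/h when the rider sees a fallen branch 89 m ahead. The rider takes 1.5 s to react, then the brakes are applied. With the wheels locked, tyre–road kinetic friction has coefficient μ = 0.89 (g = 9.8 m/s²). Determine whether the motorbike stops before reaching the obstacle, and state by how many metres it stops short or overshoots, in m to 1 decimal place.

No — it overshoots by 30.7 m

124 km/h ÷ 3.6 = 34.4444 m/s.
a = μg = 0.89 × 9.8 = 8.722 m/s².
Reaction distance = 34.4444 × 1.5 = 51.667 m.
Braking distance = v²/(2a) = 1186.417 / 17.444 = 68.013 m.
Total stopping distance = 51.667 + 68.013 = 119.680 m, vs 89 m available — it cannot stop in time and overshoots by 119.680 − 89 = 30.680 m.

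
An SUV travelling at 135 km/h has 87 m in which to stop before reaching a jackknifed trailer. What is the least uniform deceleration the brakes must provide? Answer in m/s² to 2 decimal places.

Required deceleration ≈ 8.08 m/s²

135 km/h ÷ 3.6 = 37.5000 m/s.
v² = 2a·d ⇒ a = v²/(2d) = 37.5000² / (2 × 87.000) = 1406.250 / 174.000 = 8.0819 m/s².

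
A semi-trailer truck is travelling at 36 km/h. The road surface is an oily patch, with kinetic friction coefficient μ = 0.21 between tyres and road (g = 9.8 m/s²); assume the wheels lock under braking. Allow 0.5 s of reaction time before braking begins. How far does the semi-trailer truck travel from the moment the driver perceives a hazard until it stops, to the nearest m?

Total stopping distance ≈ 29 m

36 km/h ÷ 3.6 = 10.0000 m/s.
a = μg = 0.21 × 9.8 = 2.058 m/s².
Reaction distance = v·t_r = 10.0000 × 0.5 = 5.000 m.
Braking distance = v²/(2a) = 10.0000² / (2 × 2.058) = 100.000 / 4.116 = 24.295 m.
Total = 5.000 + 24.295 = 29.295 m.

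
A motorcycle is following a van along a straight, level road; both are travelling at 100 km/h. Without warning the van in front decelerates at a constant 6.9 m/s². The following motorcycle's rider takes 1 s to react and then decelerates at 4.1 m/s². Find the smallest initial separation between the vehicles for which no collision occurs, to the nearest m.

100 km/h ÷ 3.6 = 27.7778 m/s.
Leader travels v²/(2a_L) = 771.606 / 13.800 = 55.913 m before stopping.
Follower covers v·t_r = 27.7778 × 1 = 27.778 m while reacting, then v²/(2a_F) = 771.606 / 8.200 = 94.098 m while braking, for a total of 27.778 + 94.098 = 121.876 m.
Since a_F ≤ a_L and the follower starts braking later, the follower is never slower than the leader, so the closest approach is when both have stopped.
Minimum gap = 121.876 − 55.913 = 65.963 m.

Minimum gap ≈ 66 m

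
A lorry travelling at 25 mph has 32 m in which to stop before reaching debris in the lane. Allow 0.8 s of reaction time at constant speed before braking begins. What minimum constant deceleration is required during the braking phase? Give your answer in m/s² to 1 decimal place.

25 mph × 0.44704 = 11.1760 m/s.
Distance covered during reaction = 11.1760 × 0.8 = 8.941 m.
Distance available for braking: 32 − 8.941 = 23.059 m.
v² = 2a·d ⇒ a = v²/(2d) = 11.1760² / (2 × 23.059) = 124.903 / 46.118 = 2.7083 m/s².

Required deceleration ≈ 2.7 m/s²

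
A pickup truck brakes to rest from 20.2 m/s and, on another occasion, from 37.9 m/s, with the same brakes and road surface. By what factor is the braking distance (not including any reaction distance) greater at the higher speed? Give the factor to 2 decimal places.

Factor ≈ 3.52

Braking distance d = v²/(2a), so with a fixed, d ∝ v².
Factor = (37.9/20.2)² = 1.8762² = 3.5201.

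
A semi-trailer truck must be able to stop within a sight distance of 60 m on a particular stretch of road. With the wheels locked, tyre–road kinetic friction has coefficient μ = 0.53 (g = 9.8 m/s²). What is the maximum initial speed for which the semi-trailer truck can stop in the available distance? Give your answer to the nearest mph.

Maximum speed ≈ 56 mph

a = μg = 0.53 × 9.8 = 5.194 m/s².
v²/(2a) = d ⇒ v = √(2 × 5.194 × 60) = √623.28 = 24.9656 m/s.
24.9656 m/s ÷ 0.44704 = 55.846 mph.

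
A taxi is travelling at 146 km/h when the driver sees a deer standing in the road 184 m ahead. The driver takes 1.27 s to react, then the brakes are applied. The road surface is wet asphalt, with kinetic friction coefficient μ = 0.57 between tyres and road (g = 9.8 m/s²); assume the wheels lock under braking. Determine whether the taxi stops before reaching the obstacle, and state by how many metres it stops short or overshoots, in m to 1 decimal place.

No — it overshoots by 14.7 m

146 km/h ÷ 3.6 = 40.5556 m/s.
a = μg = 0.57 × 9.8 = 5.586 m/s².
Reaction distance = 40.5556 × 1.27 = 51.506 m.
Braking distance = v²/(2a) = 1644.757 / 11.172 = 147.221 m.
Total stopping distance = 51.506 + 147.221 = 198.727 m, vs 184 m available — it cannot stop in time and overshoots by 198.727 − 184 = 14.727 m.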